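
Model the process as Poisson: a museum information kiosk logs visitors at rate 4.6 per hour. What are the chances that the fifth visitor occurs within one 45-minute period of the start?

Over the interval, μ = 4.6 × 0.75 = 3.45 (a 45-minute period = 0.75 hours).
The fifth arrival falls in the interval iff at least 5 events occur there: P(S_5 ≤ t) = P(N ≥ 5) = 1 − P(N ≤ 4) ≈ 0.2651.

0.2651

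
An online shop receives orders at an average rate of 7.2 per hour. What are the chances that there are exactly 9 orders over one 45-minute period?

0.0486

Over the interval, μ = 7.2 × 0.75 = 5.4 (a 45-minute period = 0.75 hours).
P(N = 9) = e^(−μ) μ^9/9! = e^(−5.4) · 5.4^9/362880 ≈ 0.0486.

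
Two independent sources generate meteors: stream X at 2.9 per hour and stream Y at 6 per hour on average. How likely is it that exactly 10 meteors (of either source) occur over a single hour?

0.1172

Independent Poisson processes superpose: combined rate λ = 2.9 + 6 = 8.9 per hour.
So μ = 8.9.
P(N = 10) = e^(−8.9) · 8.9^10/10! ≈ 0.1172.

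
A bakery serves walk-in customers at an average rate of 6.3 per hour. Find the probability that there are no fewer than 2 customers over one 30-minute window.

Over the interval, μ = 6.3 × 0.5 = 3.15 (a 30-minute window = 0.5 hours).
P(N ≥ 2) = 1 − P(N ≤ 1) = 1 − Σ_{j=0}^{1} e^(−μ) μ^j/j! ≈ 0.8222.

0.8222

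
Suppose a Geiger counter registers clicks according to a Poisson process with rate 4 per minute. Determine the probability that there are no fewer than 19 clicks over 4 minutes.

Over the interval, μ = 4 × 4 = 16 (4 minutes).
P(N ≥ 19) = 1 − P(N ≤ 18) = 1 − Σ_{j=0}^{18} e^(−μ) μ^j/j! ≈ 0.2577.

0.2577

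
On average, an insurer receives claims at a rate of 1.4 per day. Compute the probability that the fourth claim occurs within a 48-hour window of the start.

Over the interval, μ = 1.4 × 2 = 2.8 (a 48-hour window = 2 days).
The fourth arrival falls in the interval iff at least 4 events occur there: P(S_4 ≤ t) = P(N ≥ 4) = 1 − P(N ≤ 3) ≈ 0.3081.

0.3081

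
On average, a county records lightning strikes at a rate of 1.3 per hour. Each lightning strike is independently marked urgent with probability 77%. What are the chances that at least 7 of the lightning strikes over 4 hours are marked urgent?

Thinning: the lightning strikes that are marked urgent themselves form a Poisson process with rate 0.77 × 1.3 = 1.001 per hour.
Over the interval, μ = 1.001 × 4 = 4.004 (4 hours).
P(N ≥ 7) = 1 − P(N ≤ 6) ≈ 0.1111.

0.1111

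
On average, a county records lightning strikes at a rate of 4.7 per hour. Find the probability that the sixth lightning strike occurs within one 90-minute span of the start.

0.7056

Over the interval, μ = 4.7 × 1.5 = 7.05 (a 90-minute span = 1.5 hours).
The sixth arrival falls in the interval iff at least 6 events occur there: P(S_6 ≤ t) = P(N ≥ 6) = 1 − P(N ≤ 5) ≈ 0.7056.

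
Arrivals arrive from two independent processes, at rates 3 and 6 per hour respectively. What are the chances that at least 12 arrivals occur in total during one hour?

Independent Poisson processes superpose: combined rate λ = 3 + 6 = 9 per hour.
So μ = 9.
P(N ≥ 12) = 1 − P(N ≤ 11) ≈ 0.1970.

0.1970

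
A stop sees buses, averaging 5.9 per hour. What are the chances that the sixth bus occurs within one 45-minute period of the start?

Over the interval, μ = 5.9 × 0.75 = 4.425 (a 45-minute period = 0.75 hours).
The sixth arrival falls in the interval iff at least 6 events occur there: P(S_6 ≤ t) = P(N ≥ 6) = 1 − P(N ≤ 5) ≈ 0.2843.

0.2843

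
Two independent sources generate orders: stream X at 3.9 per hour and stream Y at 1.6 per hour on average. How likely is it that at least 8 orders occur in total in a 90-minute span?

Independent Poisson processes superpose: combined rate λ = 3.9 + 1.6 = 5.5 per hour.
Over the interval, μ = 5.5 × 1.5 = 8.25 (a 90-minute span = 1.5 hours).
P(N ≥ 8) = 1 − P(N ≤ 7) ≈ 0.5814.

0.5814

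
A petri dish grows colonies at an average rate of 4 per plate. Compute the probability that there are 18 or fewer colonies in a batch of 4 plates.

Over the interval, μ = 4 × 4 = 16 (a batch of 4 plates = 4 plates).
P(N ≤ 18) = Σ_{j=0}^{18} e^(−μ) μ^j/j! ≈ 0.7423.

0.7423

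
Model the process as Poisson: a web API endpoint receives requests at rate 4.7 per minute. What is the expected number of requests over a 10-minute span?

E[N] = λt = 4.7 × 10 = 47 (a 10-minute span = 10 minutes).

47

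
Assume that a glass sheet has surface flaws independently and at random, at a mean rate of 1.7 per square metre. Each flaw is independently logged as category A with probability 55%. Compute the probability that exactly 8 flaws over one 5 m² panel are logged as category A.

0.0528

Thinning: the flaws that are logged as category A themselves form a Poisson process with rate 0.55 × 1.7 = 0.935 per square metre.
Over the interval, μ = 0.935 × 5 = 4.675 (a 5 m² panel = 5 square metres).
P(N = 8) = e^(−4.675) · 4.675^8/8! ≈ 0.0528.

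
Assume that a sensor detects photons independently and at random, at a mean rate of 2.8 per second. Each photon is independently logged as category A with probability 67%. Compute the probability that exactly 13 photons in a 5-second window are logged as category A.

Thinning: the photons that are logged as category A themselves form a Poisson process with rate 0.67 × 2.8 = 1.876 per second.
Over the interval, μ = 1.876 × 5 = 9.38 (a 5-second window = 5 seconds).
P(N = 13) = e^(−9.38) · 9.38^13/13! ≈ 0.0590.

0.0590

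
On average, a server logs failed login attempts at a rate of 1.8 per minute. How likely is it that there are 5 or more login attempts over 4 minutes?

0.8445

Over the interval, μ = 1.8 × 4 = 7.2 (4 minutes).
P(N ≥ 5) = 1 − P(N ≤ 4) = 1 − Σ_{j=0}^{4} e^(−μ) μ^j/j! ≈ 0.8445.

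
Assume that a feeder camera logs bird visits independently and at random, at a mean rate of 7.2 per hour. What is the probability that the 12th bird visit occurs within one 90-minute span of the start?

0.3969

Over the interval, μ = 7.2 × 1.5 = 10.8 (a 90-minute span = 1.5 hours).
The 12th arrival falls in the interval iff at least 12 events occur there: P(S_12 ≤ t) = P(N ≥ 12) = 1 − P(N ≤ 11) ≈ 0.3969.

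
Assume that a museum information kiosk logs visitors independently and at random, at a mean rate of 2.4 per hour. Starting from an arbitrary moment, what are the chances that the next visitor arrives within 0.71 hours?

Inter-arrival times are exponential with rate λ = 2.4 per hour.
P(T ≤ 0.71) = 1 − e^(−λt) = 1 − e^(−2.4 × 0.71) = 1 − e^(−1.704) ≈ 0.8180.

0.8180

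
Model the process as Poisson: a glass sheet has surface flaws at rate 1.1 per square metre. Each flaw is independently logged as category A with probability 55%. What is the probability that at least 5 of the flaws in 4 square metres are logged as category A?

0.0984

Thinning: the flaws that are logged as category A themselves form a Poisson process with rate 0.55 × 1.1 = 0.605 per square metre.
Over the interval, μ = 0.605 × 4 = 2.42 (4 square metres).
P(N ≥ 5) = 1 − P(N ≤ 4) ≈ 0.0984.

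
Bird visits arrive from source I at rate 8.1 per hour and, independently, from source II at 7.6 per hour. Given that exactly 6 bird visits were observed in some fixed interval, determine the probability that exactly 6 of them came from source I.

0.0189

Given the total, each event is independently from source I with probability p = λ_I/(λ_I+λ_II) = 8.1/15.7 ≈ 0.5159.
So K ~ Binomial(6, 8.1/15.7): P(K = 6) = C(6,6) · (8.1/15.7)^6 · (7.6/15.7)^0 ≈ 0.0189.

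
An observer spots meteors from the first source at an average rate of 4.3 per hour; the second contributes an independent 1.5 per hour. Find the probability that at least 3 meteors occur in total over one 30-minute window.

0.5540

Independent Poisson processes superpose: combined rate λ = 4.3 + 1.5 = 5.8 per hour.
Over the interval, μ = 5.8 × 0.5 = 2.9 (a 30-minute window = 0.5 hours).
P(N ≥ 3) = 1 − P(N ≤ 2) ≈ 0.5540.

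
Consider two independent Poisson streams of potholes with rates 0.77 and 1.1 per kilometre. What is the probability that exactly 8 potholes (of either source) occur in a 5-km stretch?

Independent Poisson processes superpose: combined rate λ = 0.77 + 1.1 = 1.87 per kilometre.
Over the interval, μ = 1.87 × 5 = 9.35 (a 5-km stretch = 5 kilometres).
P(N = 8) = e^(−9.35) · 9.35^8/8! ≈ 0.1260.

0.1260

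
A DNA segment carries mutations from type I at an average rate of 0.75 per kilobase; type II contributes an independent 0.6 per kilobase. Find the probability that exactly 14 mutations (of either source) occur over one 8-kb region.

Independent Poisson processes superpose: combined rate λ = 0.75 + 0.6 = 1.35 per kilobase.
Over the interval, μ = 1.35 × 8 = 10.8 (an 8-kb region = 8 kilobases).
P(N = 14) = e^(−10.8) · 10.8^14/14! ≈ 0.0687.

0.0687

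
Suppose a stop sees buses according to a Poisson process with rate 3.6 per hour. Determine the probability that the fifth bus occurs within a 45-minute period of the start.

Over the interval, μ = 3.6 × 0.75 = 2.7 (a 45-minute period = 0.75 hours).
The fifth arrival falls in the interval iff at least 5 events occur there: P(S_5 ≤ t) = P(N ≥ 5) = 1 − P(N ≤ 4) ≈ 0.1371.

0.1371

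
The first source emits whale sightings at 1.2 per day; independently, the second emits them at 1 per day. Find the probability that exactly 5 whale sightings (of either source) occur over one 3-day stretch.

0.1420

Independent Poisson processes superpose: combined rate λ = 1.2 + 1 = 2.2 per day.
Over the interval, μ = 2.2 × 3 = 6.6 (a 3-day stretch = 3 days).
P(N = 5) = e^(−6.6) · 6.6^5/5! ≈ 0.1420.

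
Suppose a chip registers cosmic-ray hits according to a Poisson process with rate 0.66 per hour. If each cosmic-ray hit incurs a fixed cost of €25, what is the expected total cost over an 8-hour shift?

E[N] = 0.66 × 8 = 5.28 (an 8-hour shift = 8 hours); E[cost] = 5.28 × €25 = €132.

€132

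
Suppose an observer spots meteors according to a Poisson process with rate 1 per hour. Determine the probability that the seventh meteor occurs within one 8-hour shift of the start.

0.6866

Over the interval, μ = 1 × 8 = 8 (an 8-hour shift = 8 hours).
The seventh arrival falls in the interval iff at least 7 events occur there: P(S_7 ≤ t) = P(N ≥ 7) = 1 − P(N ≤ 6) ≈ 0.6866.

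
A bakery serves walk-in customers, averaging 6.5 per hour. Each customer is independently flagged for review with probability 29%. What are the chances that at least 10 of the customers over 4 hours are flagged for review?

0.2282

Thinning: the customers that are flagged for review themselves form a Poisson process with rate 0.29 × 6.5 = 1.885 per hour.
Over the interval, μ = 1.885 × 4 = 7.54 (4 hours).
P(N ≥ 10) = 1 − P(N ≤ 9) ≈ 0.2282.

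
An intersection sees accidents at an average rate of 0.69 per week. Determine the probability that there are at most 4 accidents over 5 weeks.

Over the interval, μ = 0.69 × 5 = 3.45 (5 weeks).
P(N ≤ 4) = Σ_{j=0}^{4} e^(−μ) μ^j/j! ≈ 0.7349.

0.7349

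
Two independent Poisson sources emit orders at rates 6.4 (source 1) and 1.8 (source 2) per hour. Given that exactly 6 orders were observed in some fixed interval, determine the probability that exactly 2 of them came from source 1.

0.0212

Given the total, each event is independently from source 1 with probability p = λ_1/(λ_1+λ_2) = 6.4/8.2 ≈ 0.7805.
So K ~ Binomial(6, 6.4/8.2): P(K = 2) = C(6,2) · (6.4/8.2)^2 · (1.8/8.2)^4 ≈ 0.0212.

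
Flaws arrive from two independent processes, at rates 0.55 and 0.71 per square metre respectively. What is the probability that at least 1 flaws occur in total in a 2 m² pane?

Independent Poisson processes superpose: combined rate λ = 0.55 + 0.71 = 1.26 per square metre.
Over the interval, μ = 1.26 × 2 = 2.52 (a 2 m² pane = 2 square metres).
P(N ≥ 1) = 1 − P(N ≤ 0) ≈ 0.9195.

0.9195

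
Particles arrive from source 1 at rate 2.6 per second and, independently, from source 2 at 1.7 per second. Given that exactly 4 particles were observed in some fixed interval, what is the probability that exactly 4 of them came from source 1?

0.1337

Given the total, each event is independently from source 1 with probability p = λ_1/(λ_1+λ_2) = 2.6/4.3 ≈ 0.6047.
So K ~ Binomial(4, 2.6/4.3): P(K = 4) = C(4,4) · (2.6/4.3)^4 · (1.7/4.3)^0 ≈ 0.1337.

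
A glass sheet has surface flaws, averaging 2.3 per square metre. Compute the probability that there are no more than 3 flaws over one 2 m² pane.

Over the interval, μ = 2.3 × 2 = 4.6 (a 2 m² pane = 2 square metres).
P(N ≤ 3) = Σ_{j=0}^{3} e^(−μ) μ^j/j! ≈ 0.3257.

0.3257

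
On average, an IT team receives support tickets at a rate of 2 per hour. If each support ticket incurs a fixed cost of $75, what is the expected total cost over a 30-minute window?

E[N] = 2 × 0.5 = 1 (a 30-minute window = 0.5 hours); E[cost] = 1 × $75 = $75.

$75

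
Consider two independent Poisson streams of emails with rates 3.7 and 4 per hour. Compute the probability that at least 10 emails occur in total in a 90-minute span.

0.7161

Independent Poisson processes superpose: combined rate λ = 3.7 + 4 = 7.7 per hour.
Over the interval, μ = 7.7 × 1.5 = 11.55 (a 90-minute span = 1.5 hours).
P(N ≥ 10) = 1 − P(N ≤ 9) ≈ 0.7161.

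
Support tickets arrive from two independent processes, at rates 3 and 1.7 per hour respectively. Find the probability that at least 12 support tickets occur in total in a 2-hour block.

0.2374

Independent Poisson processes superpose: combined rate λ = 3 + 1.7 = 4.7 per hour.
Over the interval, μ = 4.7 × 2 = 9.4 (a 2-hour block = 2 hours).
P(N ≥ 12) = 1 − P(N ≤ 11) ≈ 0.2374.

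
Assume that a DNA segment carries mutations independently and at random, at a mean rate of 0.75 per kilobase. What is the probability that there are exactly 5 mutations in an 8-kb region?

Over the interval, μ = 0.75 × 8 = 6 (an 8-kb region = 8 kilobases).
P(N = 5) = e^(−μ) μ^5/5! = e^(−6) · 6^5/120 ≈ 0.1606.

0.1606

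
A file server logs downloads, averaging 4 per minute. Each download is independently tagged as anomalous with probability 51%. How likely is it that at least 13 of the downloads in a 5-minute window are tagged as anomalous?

0.2278

Thinning: the downloads that are tagged as anomalous themselves form a Poisson process with rate 0.51 × 4 = 2.04 per minute.
Over the interval, μ = 2.04 × 5 = 10.2 (a 5-minute window = 5 minutes).
P(N ≥ 13) = 1 − P(N ≤ 12) ≈ 0.2278.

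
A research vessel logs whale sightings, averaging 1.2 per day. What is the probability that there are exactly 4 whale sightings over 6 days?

Over the interval, μ = 1.2 × 6 = 7.2 (6 days).
P(N = 4) = e^(−μ) μ^4/4! = e^(−7.2) · 7.2^4/24 ≈ 0.0836.

0.0836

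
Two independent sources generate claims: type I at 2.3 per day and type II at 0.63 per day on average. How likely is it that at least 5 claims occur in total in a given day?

0.1731

Independent Poisson processes superpose: combined rate λ = 2.3 + 0.63 = 2.93 per day.
So μ = 2.93.
P(N ≥ 5) = 1 − P(N ≤ 4) ≈ 0.1731.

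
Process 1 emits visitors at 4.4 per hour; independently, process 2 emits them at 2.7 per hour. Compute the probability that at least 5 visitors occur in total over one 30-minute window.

0.2840

Independent Poisson processes superpose: combined rate λ = 4.4 + 2.7 = 7.1 per hour.
Over the interval, μ = 7.1 × 0.5 = 3.55 (a 30-minute window = 0.5 hours).
P(N ≥ 5) = 1 − P(N ≤ 4) ≈ 0.2840.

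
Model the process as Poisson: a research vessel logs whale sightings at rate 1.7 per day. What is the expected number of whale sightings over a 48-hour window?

3.4

E[N] = λt = 1.7 × 2 = 3.4 (a 48-hour window = 2 days).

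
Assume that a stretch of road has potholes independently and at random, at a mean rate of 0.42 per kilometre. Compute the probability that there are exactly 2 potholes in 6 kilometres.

0.2555

Over the interval, μ = 0.42 × 6 = 2.52 (6 kilometres).
P(N = 2) = e^(−μ) μ^2/2! = e^(−2.52) · 2.52^2/2 ≈ 0.2555.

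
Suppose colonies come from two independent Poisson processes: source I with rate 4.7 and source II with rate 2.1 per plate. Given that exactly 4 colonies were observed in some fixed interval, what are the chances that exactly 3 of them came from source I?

Given the total, each event is independently from source I with probability p = λ_I/(λ_I+λ_II) = 4.7/6.8 ≈ 0.6912.
So K ~ Binomial(4, 4.7/6.8): P(K = 3) = C(4,3) · (4.7/6.8)^3 · (2.1/6.8)^1 ≈ 0.4079.

0.4079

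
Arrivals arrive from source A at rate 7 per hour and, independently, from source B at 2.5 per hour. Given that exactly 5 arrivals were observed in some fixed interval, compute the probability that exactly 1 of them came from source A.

0.0177

Given the total, each event is independently from source A with probability p = λ_A/(λ_A+λ_B) = 7/9.5 ≈ 0.7368.
So K ~ Binomial(5, 7/9.5): P(K = 1) = C(5,1) · (7/9.5)^1 · (2.5/9.5)^4 ≈ 0.0177.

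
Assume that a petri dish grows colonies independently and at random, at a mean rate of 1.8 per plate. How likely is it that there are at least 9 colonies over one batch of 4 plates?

0.2973

Over the interval, μ = 1.8 × 4 = 7.2 (a batch of 4 plates = 4 plates).
P(N ≥ 9) = 1 − P(N ≤ 8) = 1 − Σ_{j=0}^{8} e^(−μ) μ^j/j! ≈ 0.2973.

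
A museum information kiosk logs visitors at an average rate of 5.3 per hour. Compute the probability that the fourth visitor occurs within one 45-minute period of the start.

Over the interval, μ = 5.3 × 0.75 = 3.975 (a 45-minute period = 0.75 hours).
The fourth arrival falls in the interval iff at least 4 events occur there: P(S_4 ≤ t) = P(N ≥ 4) = 1 − P(N ≤ 3) ≈ 0.5616.

0.5616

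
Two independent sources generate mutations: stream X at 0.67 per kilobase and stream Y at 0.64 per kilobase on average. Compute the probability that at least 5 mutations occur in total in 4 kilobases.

0.6006

Independent Poisson processes superpose: combined rate λ = 0.67 + 0.64 = 1.31 per kilobase.
Over the interval, μ = 1.31 × 4 = 5.24 (4 kilobases).
P(N ≥ 5) = 1 − P(N ≤ 4) ≈ 0.6006.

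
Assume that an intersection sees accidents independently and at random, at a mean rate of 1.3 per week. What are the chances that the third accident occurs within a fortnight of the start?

Over the interval, μ = 1.3 × 2 = 2.6 (a fortnight = 2 weeks).
The third arrival falls in the interval iff at least 3 events occur there: P(S_3 ≤ t) = P(N ≥ 3) = 1 − P(N ≤ 2) ≈ 0.4816.

0.4816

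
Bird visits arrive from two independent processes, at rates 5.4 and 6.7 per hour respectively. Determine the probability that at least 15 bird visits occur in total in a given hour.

Independent Poisson processes superpose: combined rate λ = 5.4 + 6.7 = 12.1 per hour.
So μ = 12.1.
P(N ≥ 15) = 1 − P(N ≤ 14) ≈ 0.2371.

0.2371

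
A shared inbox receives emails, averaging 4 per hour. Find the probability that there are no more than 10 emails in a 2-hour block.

Over the interval, μ = 4 × 2 = 8 (a 2-hour block = 2 hours).
P(N ≤ 10) = Σ_{j=0}^{10} e^(−μ) μ^j/j! ≈ 0.8159.

0.8159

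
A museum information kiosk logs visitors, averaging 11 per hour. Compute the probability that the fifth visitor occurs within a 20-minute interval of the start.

Over the interval, μ = 11 × 1/3 ≈ 3.66667 (a 20-minute interval = 1/3 hours).
The fifth arrival falls in the interval iff at least 5 events occur there: P(S_5 ≤ t) = P(N ≥ 5) = 1 − P(N ≤ 4) ≈ 0.3064.

0.3064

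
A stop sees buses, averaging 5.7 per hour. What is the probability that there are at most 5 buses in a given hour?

0.4950

With mean μ = 5.7 per hour,
P(N ≤ 5) = Σ_{j=0}^{5} e^(−μ) μ^j/j! ≈ 0.4950.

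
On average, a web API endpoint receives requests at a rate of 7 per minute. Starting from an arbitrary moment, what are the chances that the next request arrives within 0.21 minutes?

Inter-arrival times are exponential with rate λ = 7 per minute.
P(T ≤ 0.21) = 1 − e^(−λt) = 1 − e^(−7 × 0.21) = 1 − e^(−1.47) ≈ 0.7701.

0.7701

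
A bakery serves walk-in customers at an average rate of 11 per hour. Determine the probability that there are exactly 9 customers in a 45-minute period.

0.1275

Over the interval, μ = 11 × 0.75 = 8.25 (a 45-minute period = 0.75 hours).
P(N = 9) = e^(−μ) μ^9/9! = e^(−8.25) · 8.25^9/362880 ≈ 0.1275.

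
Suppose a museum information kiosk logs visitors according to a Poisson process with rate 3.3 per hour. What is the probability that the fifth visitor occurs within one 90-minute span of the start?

Over the interval, μ = 3.3 × 1.5 = 4.95 (a 90-minute span = 1.5 hours).
The fifth arrival falls in the interval iff at least 5 events occur there: P(S_5 ≤ t) = P(N ≥ 5) = 1 − P(N ≤ 4) ≈ 0.5507.

0.5507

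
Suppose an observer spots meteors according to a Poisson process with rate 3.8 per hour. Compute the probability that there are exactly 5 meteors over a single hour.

0.1477

With mean μ = 3.8 per hour,
P(N = 5) = e^(−μ) μ^5/5! = e^(−3.8) · 3.8^5/120 ≈ 0.1477.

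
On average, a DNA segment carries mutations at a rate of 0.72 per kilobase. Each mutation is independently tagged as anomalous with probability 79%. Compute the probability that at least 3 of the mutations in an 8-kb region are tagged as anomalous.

0.8320

Thinning: the mutations that are tagged as anomalous themselves form a Poisson process with rate 0.79 × 0.72 = 0.5688 per kilobase.
Over the interval, μ = 0.5688 × 8 = 4.5504 (an 8-kb region = 8 kilobases).
P(N ≥ 3) = 1 − P(N ≤ 2) ≈ 0.8320.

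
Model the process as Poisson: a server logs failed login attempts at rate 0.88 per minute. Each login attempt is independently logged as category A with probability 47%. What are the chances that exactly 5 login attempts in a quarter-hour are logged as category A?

0.1548

Thinning: the login attempts that are logged as category A themselves form a Poisson process with rate 0.47 × 0.88 = 0.4136 per minute.
Over the interval, μ = 0.4136 × 15 = 6.204 (a quarter-hour = 15 minutes).
P(N = 5) = e^(−6.204) · 6.204^5/5! ≈ 0.1548.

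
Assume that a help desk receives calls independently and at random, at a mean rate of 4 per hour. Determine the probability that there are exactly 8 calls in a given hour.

0.0298

With mean μ = 4 per hour,
P(N = 8) = e^(−μ) μ^8/8! = e^(−4) · 4^8/40320 ≈ 0.0298.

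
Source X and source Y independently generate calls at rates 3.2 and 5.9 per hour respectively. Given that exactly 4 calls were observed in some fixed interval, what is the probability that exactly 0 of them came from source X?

0.1767

Given the total, each event is independently from source X with probability p = λ_X/(λ_X+λ_Y) = 3.2/9.1 ≈ 0.3516.
So K ~ Binomial(4, 3.2/9.1): P(K = 0) = C(4,0) · (3.2/9.1)^0 · (5.9/9.1)^4 ≈ 0.1767.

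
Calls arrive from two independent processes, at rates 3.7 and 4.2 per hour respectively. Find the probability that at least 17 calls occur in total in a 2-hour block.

0.4142

Independent Poisson processes superpose: combined rate λ = 3.7 + 4.2 = 7.9 per hour.
Over the interval, μ = 7.9 × 2 = 15.8 (a 2-hour block = 2 hours).
P(N ≥ 17) = 1 − P(N ≤ 16) ≈ 0.4142.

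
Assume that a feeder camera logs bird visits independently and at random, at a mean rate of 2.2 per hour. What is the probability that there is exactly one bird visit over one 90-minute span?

0.1217

Over the interval, μ = 2.2 × 1.5 = 3.3 (a 90-minute span = 1.5 hours).
P(N = 1) = e^(−μ) μ^1/1! = e^(−3.3) · 3.3^1/1 ≈ 0.1217.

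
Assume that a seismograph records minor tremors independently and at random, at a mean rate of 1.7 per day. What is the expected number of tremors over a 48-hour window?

3.4

E[N] = λt = 1.7 × 2 = 3.4 (a 48-hour window = 2 days).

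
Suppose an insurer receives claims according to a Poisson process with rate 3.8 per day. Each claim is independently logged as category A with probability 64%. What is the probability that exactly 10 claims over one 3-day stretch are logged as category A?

Thinning: the claims that are logged as category A themselves form a Poisson process with rate 0.64 × 3.8 = 2.432 per day.
Over the interval, μ = 2.432 × 3 = 7.296 (a 3-day stretch = 3 days).
P(N = 10) = e^(−7.296) · 7.296^10/10! ≈ 0.0799.

0.0799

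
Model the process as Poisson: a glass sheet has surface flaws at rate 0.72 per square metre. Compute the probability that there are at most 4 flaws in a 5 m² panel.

Over the interval, μ = 0.72 × 5 = 3.6 (a 5 m² panel = 5 square metres).
P(N ≤ 4) = Σ_{j=0}^{4} e^(−μ) μ^j/j! ≈ 0.7064.

0.7064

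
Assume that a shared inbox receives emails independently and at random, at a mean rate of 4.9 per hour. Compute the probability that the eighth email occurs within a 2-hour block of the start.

0.7612

Over the interval, μ = 4.9 × 2 = 9.8 (a 2-hour block = 2 hours).
The eighth arrival falls in the interval iff at least 8 events occur there: P(S_8 ≤ t) = P(N ≥ 8) = 1 − P(N ≤ 7) ≈ 0.7612.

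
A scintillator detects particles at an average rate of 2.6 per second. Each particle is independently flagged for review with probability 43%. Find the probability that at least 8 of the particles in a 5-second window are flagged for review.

Thinning: the particles that are flagged for review themselves form a Poisson process with rate 0.43 × 2.6 = 1.118 per second.
Over the interval, μ = 1.118 × 5 = 5.59 (a 5-second window = 5 seconds).
P(N ≥ 8) = 1 − P(N ≤ 7) ≈ 0.2018.

0.2018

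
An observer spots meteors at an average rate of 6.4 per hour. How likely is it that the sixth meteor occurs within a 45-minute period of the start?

Over the interval, μ = 6.4 × 0.75 = 4.8 (a 45-minute period = 0.75 hours).
The sixth arrival falls in the interval iff at least 6 events occur there: P(S_6 ≤ t) = P(N ≥ 6) = 1 − P(N ≤ 5) ≈ 0.3490.

0.3490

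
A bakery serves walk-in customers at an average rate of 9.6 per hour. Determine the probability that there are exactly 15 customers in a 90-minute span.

0.1012

Over the interval, μ = 9.6 × 1.5 = 14.4 (a 90-minute span = 1.5 hours).
P(N = 15) = e^(−μ) μ^15/15! = e^(−14.4) · 14.4^15/1307674368000 ≈ 0.1012.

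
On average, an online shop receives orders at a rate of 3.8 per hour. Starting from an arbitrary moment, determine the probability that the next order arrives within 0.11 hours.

Inter-arrival times are exponential with rate λ = 3.8 per hour.
P(T ≤ 0.11) = 1 − e^(−λt) = 1 − e^(−3.8 × 0.11) = 1 − e^(−0.418) ≈ 0.3416.

0.3416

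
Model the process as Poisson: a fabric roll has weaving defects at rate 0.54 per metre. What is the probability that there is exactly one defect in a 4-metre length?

0.2491

Over the interval, μ = 0.54 × 4 = 2.16 (a 4-metre length = 4 metres).
P(N = 1) = e^(−μ) μ^1/1! = e^(−2.16) · 2.16^1/1 ≈ 0.2491.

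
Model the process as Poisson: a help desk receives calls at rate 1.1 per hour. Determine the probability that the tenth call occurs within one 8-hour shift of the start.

Over the interval, μ = 1.1 × 8 = 8.8 (an 8-hour shift = 8 hours).
The tenth arrival falls in the interval iff at least 10 events occur there: P(S_10 ≤ t) = P(N ≥ 10) = 1 − P(N ≤ 9) ≈ 0.3863.

0.3863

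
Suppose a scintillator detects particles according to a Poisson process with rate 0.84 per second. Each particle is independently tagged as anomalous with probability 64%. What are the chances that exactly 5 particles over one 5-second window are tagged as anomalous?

Thinning: the particles that are tagged as anomalous themselves form a Poisson process with rate 0.64 × 0.84 = 0.5376 per second.
Over the interval, μ = 0.5376 × 5 = 2.688 (a 5-second window = 5 seconds).
P(N = 5) = e^(−2.688) · 2.688^5/5! ≈ 0.0795.

0.0795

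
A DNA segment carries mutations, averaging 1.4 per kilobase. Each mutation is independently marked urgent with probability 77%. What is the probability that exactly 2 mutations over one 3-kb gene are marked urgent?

Thinning: the mutations that are marked urgent themselves form a Poisson process with rate 0.77 × 1.4 = 1.078 per kilobase.
Over the interval, μ = 1.078 × 3 = 3.234 (a 3-kb gene = 3 kilobases).
P(N = 2) = e^(−3.234) · 3.234^2/2! ≈ 0.2060.

0.2060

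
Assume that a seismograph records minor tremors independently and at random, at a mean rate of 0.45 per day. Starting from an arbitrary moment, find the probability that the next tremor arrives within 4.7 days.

Inter-arrival times are exponential with rate λ = 0.45 per day.
P(T ≤ 4.7) = 1 − e^(−λt) = 1 − e^(−0.45 × 4.7) = 1 − e^(−2.115) ≈ 0.8794.

0.8794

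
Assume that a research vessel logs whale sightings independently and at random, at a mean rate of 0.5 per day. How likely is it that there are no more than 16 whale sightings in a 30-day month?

Over the interval, μ = 0.5 × 30 = 15 (a 30-day month = 30 days).
P(N ≤ 16) = Σ_{j=0}^{16} e^(−μ) μ^j/j! ≈ 0.6641.

0.6641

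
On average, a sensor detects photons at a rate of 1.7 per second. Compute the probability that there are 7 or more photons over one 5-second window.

Over the interval, μ = 1.7 × 5 = 8.5 (a 5-second window = 5 seconds).
P(N ≥ 7) = 1 − P(N ≤ 6) = 1 − Σ_{j=0}^{6} e^(−μ) μ^j/j! ≈ 0.7438.

0.7438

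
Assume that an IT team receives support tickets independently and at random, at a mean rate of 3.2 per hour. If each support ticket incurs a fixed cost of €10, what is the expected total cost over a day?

€768

E[N] = 3.2 × 24 = 76.8 (a day = 24 hours); E[cost] = 76.8 × €10 = €768.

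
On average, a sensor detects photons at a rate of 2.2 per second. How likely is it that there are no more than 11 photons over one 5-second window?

Over the interval, μ = 2.2 × 5 = 11 (a 5-second window = 5 seconds).
P(N ≤ 11) = Σ_{j=0}^{11} e^(−μ) μ^j/j! ≈ 0.5793.

0.5793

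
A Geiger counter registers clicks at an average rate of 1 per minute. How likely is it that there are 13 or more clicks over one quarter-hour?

0.7324

Over the interval, μ = 1 × 15 = 15 (a quarter-hour = 15 minutes).
P(N ≥ 13) = 1 − P(N ≤ 12) = 1 − Σ_{j=0}^{12} e^(−μ) μ^j/j! ≈ 0.7324.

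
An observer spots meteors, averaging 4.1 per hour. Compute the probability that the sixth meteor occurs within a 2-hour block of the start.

0.8264

Over the interval, μ = 4.1 × 2 = 8.2 (a 2-hour block = 2 hours).
The sixth arrival falls in the interval iff at least 6 events occur there: P(S_6 ≤ t) = P(N ≥ 6) = 1 − P(N ≤ 5) ≈ 0.8264.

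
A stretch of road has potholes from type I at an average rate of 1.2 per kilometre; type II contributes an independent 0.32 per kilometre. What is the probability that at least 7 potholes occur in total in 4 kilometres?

0.4065

Independent Poisson processes superpose: combined rate λ = 1.2 + 0.32 = 1.52 per kilometre.
Over the interval, μ = 1.52 × 4 = 6.08 (4 kilometres).
P(N ≥ 7) = 1 − P(N ≤ 6) ≈ 0.4065.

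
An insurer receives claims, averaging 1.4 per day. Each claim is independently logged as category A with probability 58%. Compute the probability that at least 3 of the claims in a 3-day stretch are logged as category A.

0.4397

Thinning: the claims that are logged as category A themselves form a Poisson process with rate 0.58 × 1.4 = 0.812 per day.
Over the interval, μ = 0.812 × 3 = 2.436 (a 3-day stretch = 3 days).
P(N ≥ 3) = 1 − P(N ≤ 2) ≈ 0.4397.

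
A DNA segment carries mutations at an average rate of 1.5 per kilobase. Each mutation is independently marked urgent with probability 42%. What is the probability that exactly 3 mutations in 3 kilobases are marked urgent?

0.1700

Thinning: the mutations that are marked urgent themselves form a Poisson process with rate 0.42 × 1.5 = 0.63 per kilobase.
Over the interval, μ = 0.63 × 3 = 1.89 (3 kilobases).
P(N = 3) = e^(−1.89) · 1.89^3/3! ≈ 0.1700.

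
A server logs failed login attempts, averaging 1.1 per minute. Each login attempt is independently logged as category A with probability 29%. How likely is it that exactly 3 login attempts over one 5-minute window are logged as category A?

0.1372

Thinning: the login attempts that are logged as category A themselves form a Poisson process with rate 0.29 × 1.1 = 0.319 per minute.
Over the interval, μ = 0.319 × 5 = 1.595 (a 5-minute window = 5 minutes).
P(N = 3) = e^(−1.595) · 1.595^3/3! ≈ 0.1372.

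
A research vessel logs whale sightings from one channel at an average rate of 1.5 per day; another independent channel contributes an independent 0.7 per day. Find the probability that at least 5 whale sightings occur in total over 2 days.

Independent Poisson processes superpose: combined rate λ = 1.5 + 0.7 = 2.2 per day.
Over the interval, μ = 2.2 × 2 = 4.4 (2 days).
P(N ≥ 5) = 1 − P(N ≤ 4) ≈ 0.4488.

0.4488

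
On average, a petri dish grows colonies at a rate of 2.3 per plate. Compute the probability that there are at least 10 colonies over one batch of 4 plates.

Over the interval, μ = 2.3 × 4 = 9.2 (a batch of 4 plates = 4 plates).
P(N ≥ 10) = 1 − P(N ≤ 9) = 1 − Σ_{j=0}^{9} e^(−μ) μ^j/j! ≈ 0.4389.

0.4389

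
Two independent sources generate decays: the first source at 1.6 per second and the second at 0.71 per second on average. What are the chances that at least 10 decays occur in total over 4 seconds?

0.4442

Independent Poisson processes superpose: combined rate λ = 1.6 + 0.71 = 2.31 per second.
Over the interval, μ = 2.31 × 4 = 9.24 (4 seconds).
P(N ≥ 10) = 1 − P(N ≤ 9) ≈ 0.4442.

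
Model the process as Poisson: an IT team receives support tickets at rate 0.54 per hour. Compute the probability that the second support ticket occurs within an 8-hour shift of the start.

Over the interval, μ = 0.54 × 8 = 4.32 (an 8-hour shift = 8 hours).
The second arrival falls in the interval iff at least 2 events occur there: P(S_2 ≤ t) = P(N ≥ 2) = 1 − P(N ≤ 1) ≈ 0.9292.

0.9292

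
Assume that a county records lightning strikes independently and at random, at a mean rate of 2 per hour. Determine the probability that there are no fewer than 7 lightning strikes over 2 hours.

0.1107

Over the interval, μ = 2 × 2 = 4 (2 hours).
P(N ≥ 7) = 1 − P(N ≤ 6) = 1 − Σ_{j=0}^{6} e^(−μ) μ^j/j! ≈ 0.1107.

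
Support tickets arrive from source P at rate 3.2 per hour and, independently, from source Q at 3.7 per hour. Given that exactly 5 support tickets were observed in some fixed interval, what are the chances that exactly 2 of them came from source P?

0.3316

Given the total, each event is independently from source P with probability p = λ_P/(λ_P+λ_Q) = 3.2/6.9 ≈ 0.4638.
So K ~ Binomial(5, 3.2/6.9): P(K = 2) = C(5,2) · (3.2/6.9)^2 · (3.7/6.9)^3 ≈ 0.3316.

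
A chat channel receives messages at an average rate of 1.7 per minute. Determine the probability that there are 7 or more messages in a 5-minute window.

Over the interval, μ = 1.7 × 5 = 8.5 (a 5-minute window = 5 minutes).
P(N ≥ 7) = 1 − P(N ≤ 6) = 1 − Σ_{j=0}^{6} e^(−μ) μ^j/j! ≈ 0.7438.

0.7438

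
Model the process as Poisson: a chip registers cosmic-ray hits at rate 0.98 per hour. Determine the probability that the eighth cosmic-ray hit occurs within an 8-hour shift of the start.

0.5245

Over the interval, μ = 0.98 × 8 = 7.84 (an 8-hour shift = 8 hours).
The eighth arrival falls in the interval iff at least 8 events occur there: P(S_8 ≤ t) = P(N ≥ 8) = 1 − P(N ≤ 7) ≈ 0.5245.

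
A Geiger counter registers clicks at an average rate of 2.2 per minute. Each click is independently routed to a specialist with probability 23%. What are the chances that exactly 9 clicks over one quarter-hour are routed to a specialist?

Thinning: the clicks that are routed to a specialist themselves form a Poisson process with rate 0.23 × 2.2 = 0.506 per minute.
Over the interval, μ = 0.506 × 15 = 7.59 (a quarter-hour = 15 minutes).
P(N = 9) = e^(−7.59) · 7.59^9/9! ≈ 0.1164.

0.1164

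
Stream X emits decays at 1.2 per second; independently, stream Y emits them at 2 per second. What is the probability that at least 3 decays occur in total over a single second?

0.6201

Independent Poisson processes superpose: combined rate λ = 1.2 + 2 = 3.2 per second.
So μ = 3.2.
P(N ≥ 3) = 1 − P(N ≤ 2) ≈ 0.6201.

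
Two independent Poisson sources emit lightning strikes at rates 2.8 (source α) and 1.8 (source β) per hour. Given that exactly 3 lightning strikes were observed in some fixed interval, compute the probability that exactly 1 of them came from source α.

Given the total, each event is independently from source α with probability p = λ_α/(λ_α+λ_β) = 2.8/4.6 ≈ 0.6087.
So K ~ Binomial(3, 2.8/4.6): P(K = 1) = C(3,1) · (2.8/4.6)^1 · (1.8/4.6)^2 ≈ 0.2796.

0.2796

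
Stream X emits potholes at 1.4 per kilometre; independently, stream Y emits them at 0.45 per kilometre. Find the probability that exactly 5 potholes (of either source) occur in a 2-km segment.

Independent Poisson processes superpose: combined rate λ = 1.4 + 0.45 = 1.85 per kilometre.
Over the interval, μ = 1.85 × 2 = 3.7 (a 2-km segment = 2 kilometres).
P(N = 5) = e^(−3.7) · 3.7^5/5! ≈ 0.1429.

0.1429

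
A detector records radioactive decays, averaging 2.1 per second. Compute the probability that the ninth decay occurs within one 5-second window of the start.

Over the interval, μ = 2.1 × 5 = 10.5 (a 5-second window = 5 seconds).
The ninth arrival falls in the interval iff at least 9 events occur there: P(S_9 ≤ t) = P(N ≥ 9) = 1 − P(N ≤ 8) ≈ 0.7206.

0.7206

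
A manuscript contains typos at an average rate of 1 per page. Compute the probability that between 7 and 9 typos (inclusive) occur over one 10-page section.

Over the interval, μ = 1 × 10 = 10 (a 10-page section = 10 pages).
P(7 ≤ N ≤ 9) = Σ_{j=7}^{9} e^(−10) · 10^j/j! ≈ 0.3278.

0.3278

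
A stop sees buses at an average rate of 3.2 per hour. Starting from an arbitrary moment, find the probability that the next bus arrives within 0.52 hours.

Inter-arrival times are exponential with rate λ = 3.2 per hour.
P(T ≤ 0.52) = 1 − e^(−λt) = 1 − e^(−3.2 × 0.52) = 1 − e^(−1.664) ≈ 0.8106.

0.8106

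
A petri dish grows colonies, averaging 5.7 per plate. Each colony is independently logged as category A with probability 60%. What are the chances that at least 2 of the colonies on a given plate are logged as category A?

0.8554

Thinning: the colonies that are logged as category A themselves form a Poisson process with rate 0.6 × 5.7 = 3.42 per plate.
So μ = 3.42.
P(N ≥ 2) = 1 − P(N ≤ 1) ≈ 0.8554.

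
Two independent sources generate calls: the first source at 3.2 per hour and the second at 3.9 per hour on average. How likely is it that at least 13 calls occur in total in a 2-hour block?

Independent Poisson processes superpose: combined rate λ = 3.2 + 3.9 = 7.1 per hour.
Over the interval, μ = 7.1 × 2 = 14.2 (a 2-hour block = 2 hours).
P(N ≥ 13) = 1 − P(N ≤ 12) ≈ 0.6609.

0.6609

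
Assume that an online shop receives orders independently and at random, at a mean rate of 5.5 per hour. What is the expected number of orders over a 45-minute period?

E[N] = λt = 5.5 × 0.75 = 4.125 (a 45-minute period = 0.75 hours).

4.125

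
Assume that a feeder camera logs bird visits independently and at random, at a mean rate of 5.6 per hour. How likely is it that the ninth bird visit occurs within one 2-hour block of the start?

0.7853

Over the interval, μ = 5.6 × 2 = 11.2 (a 2-hour block = 2 hours).
The ninth arrival falls in the interval iff at least 9 events occur there: P(S_9 ≤ t) = P(N ≥ 9) = 1 − P(N ≤ 8) ≈ 0.7853.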